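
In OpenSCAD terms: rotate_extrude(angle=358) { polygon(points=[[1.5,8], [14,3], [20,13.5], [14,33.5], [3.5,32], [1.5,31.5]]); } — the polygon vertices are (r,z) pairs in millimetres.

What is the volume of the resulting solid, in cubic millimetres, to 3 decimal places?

Profile (r,z), 6 vertices: (1.5,8) (14,3) (20,13.5) (14,33.5) (3.5,32) (1.5,31.5)
edge 0: (1.5,8)→(14,3)  cross = 1.5·3 − 14·8 = -107.5000; (r_i+r_j)·cross = 15.5·-107.5000 = -1666.2500
edge 1: (14,3)→(20,13.5)  cross = 14·13.5 − 20·3 = 129.0000; (r_i+r_j)·cross = 34·129.0000 = 4386.0000
edge 2: (20,13.5)→(14,33.5)  cross = 20·33.5 − 14·13.5 = 481.0000; (r_i+r_j)·cross = 34·481.0000 = 16354.0000
edge 3: (14,33.5)→(3.5,32)  cross = 14·32 − 3.5·33.5 = 330.7500; (r_i+r_j)·cross = 17.5·330.7500 = 5788.1250
edge 4: (3.5,32)→(1.5,31.5)  cross = 3.5·31.5 − 1.5·32 = 62.2500; (r_i+r_j)·cross = 5·62.2500 = 311.2500
edge 5: (1.5,31.5)→(1.5,8)  cross = 1.5·8 − 1.5·31.5 = -35.2500; (r_i+r_j)·cross = 3·-35.2500 = -105.7500
Σcross = 860.2500 → A = |Σcross|/2 = 430.1250 mm²
Σ(r_i+r_j)·cross = 25067.3750 → first moment M = |Σ|/6 = 4177.8958
R_c = M/A = 4177.8958/430.1250 = 9.7132 mm
θ = 358° = 6.248279 rad
V = θ·R_c·A = 6.248279·9.7132·430.1250 = 26104.658 mm³

Volume = 26104.658 mm³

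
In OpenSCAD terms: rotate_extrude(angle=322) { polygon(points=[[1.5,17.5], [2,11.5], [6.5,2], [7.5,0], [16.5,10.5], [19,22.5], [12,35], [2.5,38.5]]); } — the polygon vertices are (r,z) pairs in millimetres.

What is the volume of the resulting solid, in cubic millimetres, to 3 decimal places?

Volume = 23166.295 mm³

Profile (r,z), 8 vertices: (1.5,17.5) (2,11.5) (6.5,2) (7.5,0) (16.5,10.5) (19,22.5) (12,35) (2.5,38.5)
edge 0: (1.5,17.5)→(2,11.5)  cross = 1.5·11.5 − 2·17.5 = -17.7500; (r_i+r_j)·cross = 3.5·-17.7500 = -62.1250
edge 1: (2,11.5)→(6.5,2)  cross = 2·2 − 6.5·11.5 = -70.7500; (r_i+r_j)·cross = 8.5·-70.7500 = -601.3750
edge 2: (6.5,2)→(7.5,0)  cross = 6.5·0 − 7.5·2 = -15.0000; (r_i+r_j)·cross = 14·-15.0000 = -210.0000
edge 3: (7.5,0)→(16.5,10.5)  cross = 7.5·10.5 − 16.5·0 = 78.7500; (r_i+r_j)·cross = 24·78.7500 = 1890.0000
edge 4: (16.5,10.5)→(19,22.5)  cross = 16.5·22.5 − 19·10.5 = 171.7500; (r_i+r_j)·cross = 35.5·171.7500 = 6097.1250
edge 5: (19,22.5)→(12,35)  cross = 19·35 − 12·22.5 = 395.0000; (r_i+r_j)·cross = 31·395.0000 = 12245.0000
edge 6: (12,35)→(2.5,38.5)  cross = 12·38.5 − 2.5·35 = 374.5000; (r_i+r_j)·cross = 14.5·374.5000 = 5430.2500
edge 7: (2.5,38.5)→(1.5,17.5)  cross = 2.5·17.5 − 1.5·38.5 = -14.0000; (r_i+r_j)·cross = 4·-14.0000 = -56.0000
Σcross = 902.5000 → A = |Σcross|/2 = 451.2500 mm²
Σ(r_i+r_j)·cross = 24732.8750 → first moment M = |Σ|/6 = 4122.1458
R_c = M/A = 4122.1458/451.2500 = 9.1349 mm
θ = 322° = 5.619960 rad
V = θ·R_c·A = 5.619960·9.1349·451.2500 = 23166.295 mm³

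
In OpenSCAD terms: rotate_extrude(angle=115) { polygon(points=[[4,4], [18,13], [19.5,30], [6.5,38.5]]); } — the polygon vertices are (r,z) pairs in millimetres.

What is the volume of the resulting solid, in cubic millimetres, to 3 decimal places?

Profile (r,z), 4 vertices: (4,4) (18,13) (19.5,30) (6.5,38.5)
edge 0: (4,4)→(18,13)  cross = 4·13 − 18·4 = -20.0000; (r_i+r_j)·cross = 22·-20.0000 = -440.0000
edge 1: (18,13)→(19.5,30)  cross = 18·30 − 19.5·13 = 286.5000; (r_i+r_j)·cross = 37.5·286.5000 = 10743.7500
edge 2: (19.5,30)→(6.5,38.5)  cross = 19.5·38.5 − 6.5·30 = 555.7500; (r_i+r_j)·cross = 26·555.7500 = 14449.5000
edge 3: (6.5,38.5)→(4,4)  cross = 6.5·4 − 4·38.5 = -128.0000; (r_i+r_j)·cross = 10.5·-128.0000 = -1344.0000
Σcross = 694.2500 → A = |Σcross|/2 = 347.1250 mm²
Σ(r_i+r_j)·cross = 23409.2500 → first moment M = |Σ|/6 = 3901.5417
R_c = M/A = 3901.5417/347.1250 = 11.2396 mm
θ = 115° = 2.007129 rad
V = θ·R_c·A = 2.007129·11.2396·347.1250 = 7830.896 mm³

Volume = 7830.896 mm³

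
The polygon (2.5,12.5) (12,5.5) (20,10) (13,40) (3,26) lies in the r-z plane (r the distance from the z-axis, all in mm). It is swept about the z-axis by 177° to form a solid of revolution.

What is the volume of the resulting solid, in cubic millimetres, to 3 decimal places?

Profile (r,z), 5 vertices: (2.5,12.5) (12,5.5) (20,10) (13,40) (3,26)
edge 0: (2.5,12.5)→(12,5.5)  cross = 2.5·5.5 − 12·12.5 = -136.2500; (r_i+r_j)·cross = 14.5·-136.2500 = -1975.6250
edge 1: (12,5.5)→(20,10)  cross = 12·10 − 20·5.5 = 10.0000; (r_i+r_j)·cross = 32·10.0000 = 320.0000
edge 2: (20,10)→(13,40)  cross = 20·40 − 13·10 = 670.0000; (r_i+r_j)·cross = 33·670.0000 = 22110.0000
edge 3: (13,40)→(3,26)  cross = 13·26 − 3·40 = 218.0000; (r_i+r_j)·cross = 16·218.0000 = 3488.0000
edge 4: (3,26)→(2.5,12.5)  cross = 3·12.5 − 2.5·26 = -27.5000; (r_i+r_j)·cross = 5.5·-27.5000 = -151.2500
Σcross = 734.2500 → A = |Σcross|/2 = 367.1250 mm²
Σ(r_i+r_j)·cross = 23791.1250 → first moment M = |Σ|/6 = 3965.1875
R_c = M/A = 3965.1875/367.1250 = 10.8006 mm
θ = 177° = 3.089233 rad
V = θ·R_c·A = 3.089233·10.8006·367.1250 = 12249.387 mm³

Volume = 12249.387 mm³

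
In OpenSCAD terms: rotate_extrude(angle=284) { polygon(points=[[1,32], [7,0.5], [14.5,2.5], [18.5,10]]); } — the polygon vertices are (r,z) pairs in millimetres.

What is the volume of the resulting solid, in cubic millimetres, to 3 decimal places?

Volume = 10772.741 mm³

Profile (r,z), 4 vertices: (1,32) (7,0.5) (14.5,2.5) (18.5,10)
edge 0: (1,32)→(7,0.5)  cross = 1·0.5 − 7·32 = -223.5000; (r_i+r_j)·cross = 8·-223.5000 = -1788.0000
edge 1: (7,0.5)→(14.5,2.5)  cross = 7·2.5 − 14.5·0.5 = 10.2500; (r_i+r_j)·cross = 21.5·10.2500 = 220.3750
edge 2: (14.5,2.5)→(18.5,10)  cross = 14.5·10 − 18.5·2.5 = 98.7500; (r_i+r_j)·cross = 33·98.7500 = 3258.7500
edge 3: (18.5,10)→(1,32)  cross = 18.5·32 − 1·10 = 582.0000; (r_i+r_j)·cross = 19.5·582.0000 = 11349.0000
Σcross = 467.5000 → A = |Σcross|/2 = 233.7500 mm²
Σ(r_i+r_j)·cross = 13040.1250 → first moment M = |Σ|/6 = 2173.3542
R_c = M/A = 2173.3542/233.7500 = 9.2978 mm
θ = 284° = 4.956735 rad
V = θ·R_c·A = 4.956735·9.2978·233.7500 = 10772.741 mm³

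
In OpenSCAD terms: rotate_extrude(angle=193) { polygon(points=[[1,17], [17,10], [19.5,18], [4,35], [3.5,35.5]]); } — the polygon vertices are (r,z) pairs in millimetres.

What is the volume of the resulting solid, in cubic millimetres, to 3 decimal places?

Volume = 7652.357 mm³

Profile (r,z), 5 vertices: (1,17) (17,10) (19.5,18) (4,35) (3.5,35.5)
edge 0: (1,17)→(17,10)  cross = 1·10 − 17·17 = -279.0000; (r_i+r_j)·cross = 18·-279.0000 = -5022.0000
edge 1: (17,10)→(19.5,18)  cross = 17·18 − 19.5·10 = 111.0000; (r_i+r_j)·cross = 36.5·111.0000 = 4051.5000
edge 2: (19.5,18)→(4,35)  cross = 19.5·35 − 4·18 = 610.5000; (r_i+r_j)·cross = 23.5·610.5000 = 14346.7500
edge 3: (4,35)→(3.5,35.5)  cross = 4·35.5 − 3.5·35 = 19.5000; (r_i+r_j)·cross = 7.5·19.5000 = 146.2500
edge 4: (3.5,35.5)→(1,17)  cross = 3.5·17 − 1·35.5 = 24.0000; (r_i+r_j)·cross = 4.5·24.0000 = 108.0000
Σcross = 486.0000 → A = |Σcross|/2 = 243.0000 mm²
Σ(r_i+r_j)·cross = 13630.5000 → first moment M = |Σ|/6 = 2271.7500
R_c = M/A = 2271.7500/243.0000 = 9.3488 mm
θ = 193° = 3.368485 rad
V = θ·R_c·A = 3.368485·9.3488·243.0000 = 7652.357 mm³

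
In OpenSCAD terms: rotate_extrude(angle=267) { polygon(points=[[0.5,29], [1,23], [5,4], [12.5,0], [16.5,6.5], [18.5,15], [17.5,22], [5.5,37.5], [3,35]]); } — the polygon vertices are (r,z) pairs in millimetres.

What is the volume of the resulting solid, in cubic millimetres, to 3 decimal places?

Profile (r,z), 9 vertices: (0.5,29) (1,23) (5,4) (12.5,0) (16.5,6.5) (18.5,15) (17.5,22) (5.5,37.5) (3,35)
edge 0: (0.5,29)→(1,23)  cross = 0.5·23 − 1·29 = -17.5000; (r_i+r_j)·cross = 1.5·-17.5000 = -26.2500
edge 1: (1,23)→(5,4)  cross = 1·4 − 5·23 = -111.0000; (r_i+r_j)·cross = 6·-111.0000 = -666.0000
edge 2: (5,4)→(12.5,0)  cross = 5·0 − 12.5·4 = -50.0000; (r_i+r_j)·cross = 17.5·-50.0000 = -875.0000
edge 3: (12.5,0)→(16.5,6.5)  cross = 12.5·6.5 − 16.5·0 = 81.2500; (r_i+r_j)·cross = 29·81.2500 = 2356.2500
edge 4: (16.5,6.5)→(18.5,15)  cross = 16.5·15 − 18.5·6.5 = 127.2500; (r_i+r_j)·cross = 35·127.2500 = 4453.7500
edge 5: (18.5,15)→(17.5,22)  cross = 18.5·22 − 17.5·15 = 144.5000; (r_i+r_j)·cross = 36·144.5000 = 5202.0000
edge 6: (17.5,22)→(5.5,37.5)  cross = 17.5·37.5 − 5.5·22 = 535.2500; (r_i+r_j)·cross = 23·535.2500 = 12310.7500
edge 7: (5.5,37.5)→(3,35)  cross = 5.5·35 − 3·37.5 = 80.0000; (r_i+r_j)·cross = 8.5·80.0000 = 680.0000
edge 8: (3,35)→(0.5,29)  cross = 3·29 − 0.5·35 = 69.5000; (r_i+r_j)·cross = 3.5·69.5000 = 243.2500
Σcross = 859.2500 → A = |Σcross|/2 = 429.6250 mm²
Σ(r_i+r_j)·cross = 23678.7500 → first moment M = |Σ|/6 = 3946.4583
R_c = M/A = 3946.4583/429.6250 = 9.1858 mm
θ = 267° = 4.660029 rad
V = θ·R_c·A = 4.660029·9.1858·429.6250 = 18390.611 mm³

Volume = 18390.611 mm³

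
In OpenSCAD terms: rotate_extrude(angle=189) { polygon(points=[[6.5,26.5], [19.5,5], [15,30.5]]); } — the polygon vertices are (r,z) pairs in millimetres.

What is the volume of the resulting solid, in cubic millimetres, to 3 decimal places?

Profile (r,z), 3 vertices: (6.5,26.5) (19.5,5) (15,30.5)
edge 0: (6.5,26.5)→(19.5,5)  cross = 6.5·5 − 19.5·26.5 = -484.2500; (r_i+r_j)·cross = 26·-484.2500 = -12590.5000
edge 1: (19.5,5)→(15,30.5)  cross = 19.5·30.5 − 15·5 = 519.7500; (r_i+r_j)·cross = 34.5·519.7500 = 17931.3750
edge 2: (15,30.5)→(6.5,26.5)  cross = 15·26.5 − 6.5·30.5 = 199.2500; (r_i+r_j)·cross = 21.5·199.2500 = 4283.8750
Σcross = 234.7500 → A = |Σcross|/2 = 117.3750 mm²
Σ(r_i+r_j)·cross = 9624.7500 → first moment M = |Σ|/6 = 1604.1250
R_c = M/A = 1604.1250/117.3750 = 13.6667 mm
θ = 189° = 3.298672 rad
V = θ·R_c·A = 3.298672·13.6667·117.3750 = 5291.483 mm³

Volume = 5291.483 mm³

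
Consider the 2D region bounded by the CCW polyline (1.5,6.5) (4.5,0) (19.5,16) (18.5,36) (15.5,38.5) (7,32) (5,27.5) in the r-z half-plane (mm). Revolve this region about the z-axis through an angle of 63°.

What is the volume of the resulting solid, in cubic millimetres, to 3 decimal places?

Volume = 5067.929 mm³

Profile (r,z), 7 vertices: (1.5,6.5) (4.5,0) (19.5,16) (18.5,36) (15.5,38.5) (7,32) (5,27.5)
edge 0: (1.5,6.5)→(4.5,0)  cross = 1.5·0 − 4.5·6.5 = -29.2500; (r_i+r_j)·cross = 6·-29.2500 = -175.5000
edge 1: (4.5,0)→(19.5,16)  cross = 4.5·16 − 19.5·0 = 72.0000; (r_i+r_j)·cross = 24·72.0000 = 1728.0000
edge 2: (19.5,16)→(18.5,36)  cross = 19.5·36 − 18.5·16 = 406.0000; (r_i+r_j)·cross = 38·406.0000 = 15428.0000
edge 3: (18.5,36)→(15.5,38.5)  cross = 18.5·38.5 − 15.5·36 = 154.2500; (r_i+r_j)·cross = 34·154.2500 = 5244.5000
edge 4: (15.5,38.5)→(7,32)  cross = 15.5·32 − 7·38.5 = 226.5000; (r_i+r_j)·cross = 22.5·226.5000 = 5096.2500
edge 5: (7,32)→(5,27.5)  cross = 7·27.5 − 5·32 = 32.5000; (r_i+r_j)·cross = 12·32.5000 = 390.0000
edge 6: (5,27.5)→(1.5,6.5)  cross = 5·6.5 − 1.5·27.5 = -8.7500; (r_i+r_j)·cross = 6.5·-8.7500 = -56.8750
Σcross = 853.2500 → A = |Σcross|/2 = 426.6250 mm²
Σ(r_i+r_j)·cross = 27654.3750 → first moment M = |Σ|/6 = 4609.0625
R_c = M/A = 4609.0625/426.6250 = 10.8035 mm
θ = 63° = 1.099557 rad
V = θ·R_c·A = 1.099557·10.8035·426.6250 = 5067.929 mm³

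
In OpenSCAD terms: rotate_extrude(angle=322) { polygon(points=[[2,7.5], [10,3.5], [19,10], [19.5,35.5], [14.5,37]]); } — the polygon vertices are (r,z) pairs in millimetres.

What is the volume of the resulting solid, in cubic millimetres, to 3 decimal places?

Volume = 24558.406 mm³

Profile (r,z), 5 vertices: (2,7.5) (10,3.5) (19,10) (19.5,35.5) (14.5,37)
edge 0: (2,7.5)→(10,3.5)  cross = 2·3.5 − 10·7.5 = -68.0000; (r_i+r_j)·cross = 12·-68.0000 = -816.0000
edge 1: (10,3.5)→(19,10)  cross = 10·10 − 19·3.5 = 33.5000; (r_i+r_j)·cross = 29·33.5000 = 971.5000
edge 2: (19,10)→(19.5,35.5)  cross = 19·35.5 − 19.5·10 = 479.5000; (r_i+r_j)·cross = 38.5·479.5000 = 18460.7500
edge 3: (19.5,35.5)→(14.5,37)  cross = 19.5·37 − 14.5·35.5 = 206.7500; (r_i+r_j)·cross = 34·206.7500 = 7029.5000
edge 4: (14.5,37)→(2,7.5)  cross = 14.5·7.5 − 2·37 = 34.7500; (r_i+r_j)·cross = 16.5·34.7500 = 573.3750
Σcross = 686.5000 → A = |Σcross|/2 = 343.2500 mm²
Σ(r_i+r_j)·cross = 26219.1250 → first moment M = |Σ|/6 = 4369.8542
R_c = M/A = 4369.8542/343.2500 = 12.7308 mm
θ = 322° = 5.619960 rad
V = θ·R_c·A = 5.619960·12.7308·343.2500 = 24558.406 mm³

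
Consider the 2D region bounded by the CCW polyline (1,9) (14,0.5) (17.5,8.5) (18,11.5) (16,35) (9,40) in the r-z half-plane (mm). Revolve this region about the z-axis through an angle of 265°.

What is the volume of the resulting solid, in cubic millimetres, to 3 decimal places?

Profile (r,z), 6 vertices: (1,9) (14,0.5) (17.5,8.5) (18,11.5) (16,35) (9,40)
edge 0: (1,9)→(14,0.5)  cross = 1·0.5 − 14·9 = -125.5000; (r_i+r_j)·cross = 15·-125.5000 = -1882.5000
edge 1: (14,0.5)→(17.5,8.5)  cross = 14·8.5 − 17.5·0.5 = 110.2500; (r_i+r_j)·cross = 31.5·110.2500 = 3472.8750
edge 2: (17.5,8.5)→(18,11.5)  cross = 17.5·11.5 − 18·8.5 = 48.2500; (r_i+r_j)·cross = 35.5·48.2500 = 1712.8750
edge 3: (18,11.5)→(16,35)  cross = 18·35 − 16·11.5 = 446.0000; (r_i+r_j)·cross = 34·446.0000 = 15164.0000
edge 4: (16,35)→(9,40)  cross = 16·40 − 9·35 = 325.0000; (r_i+r_j)·cross = 25·325.0000 = 8125.0000
edge 5: (9,40)→(1,9)  cross = 9·9 − 1·40 = 41.0000; (r_i+r_j)·cross = 10·41.0000 = 410.0000
Σcross = 845.0000 → A = |Σcross|/2 = 422.5000 mm²
Σ(r_i+r_j)·cross = 27002.2500 → first moment M = |Σ|/6 = 4500.3750
R_c = M/A = 4500.3750/422.5000 = 10.6518 mm
θ = 265° = 4.625123 rad
V = θ·R_c·A = 4.625123·10.6518·422.5000 = 20814.786 mm³

Volume = 20814.786 mm³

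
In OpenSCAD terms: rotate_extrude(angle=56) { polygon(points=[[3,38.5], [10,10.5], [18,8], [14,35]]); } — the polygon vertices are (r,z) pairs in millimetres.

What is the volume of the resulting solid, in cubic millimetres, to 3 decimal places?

Volume = 2656.286 mm³

Profile (r,z), 4 vertices: (3,38.5) (10,10.5) (18,8) (14,35)
edge 0: (3,38.5)→(10,10.5)  cross = 3·10.5 − 10·38.5 = -353.5000; (r_i+r_j)·cross = 13·-353.5000 = -4595.5000
edge 1: (10,10.5)→(18,8)  cross = 10·8 − 18·10.5 = -109.0000; (r_i+r_j)·cross = 28·-109.0000 = -3052.0000
edge 2: (18,8)→(14,35)  cross = 18·35 − 14·8 = 518.0000; (r_i+r_j)·cross = 32·518.0000 = 16576.0000
edge 3: (14,35)→(3,38.5)  cross = 14·38.5 − 3·35 = 434.0000; (r_i+r_j)·cross = 17·434.0000 = 7378.0000
Σcross = 489.5000 → A = |Σcross|/2 = 244.7500 mm²
Σ(r_i+r_j)·cross = 16306.5000 → first moment M = |Σ|/6 = 2717.7500
R_c = M/A = 2717.7500/244.7500 = 11.1042 mm
θ = 56° = 0.977384 rad
V = θ·R_c·A = 0.977384·11.1042·244.7500 = 2656.286 mm³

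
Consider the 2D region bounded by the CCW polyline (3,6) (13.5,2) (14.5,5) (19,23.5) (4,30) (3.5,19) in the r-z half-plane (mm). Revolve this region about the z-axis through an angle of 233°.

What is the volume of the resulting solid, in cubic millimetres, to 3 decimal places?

Volume = 12585.926 mm³

Profile (r,z), 6 vertices: (3,6) (13.5,2) (14.5,5) (19,23.5) (4,30) (3.5,19)
edge 0: (3,6)→(13.5,2)  cross = 3·2 − 13.5·6 = -75.0000; (r_i+r_j)·cross = 16.5·-75.0000 = -1237.5000
edge 1: (13.5,2)→(14.5,5)  cross = 13.5·5 − 14.5·2 = 38.5000; (r_i+r_j)·cross = 28·38.5000 = 1078.0000
edge 2: (14.5,5)→(19,23.5)  cross = 14.5·23.5 − 19·5 = 245.7500; (r_i+r_j)·cross = 33.5·245.7500 = 8232.6250
edge 3: (19,23.5)→(4,30)  cross = 19·30 − 4·23.5 = 476.0000; (r_i+r_j)·cross = 23·476.0000 = 10948.0000
edge 4: (4,30)→(3.5,19)  cross = 4·19 − 3.5·30 = -29.0000; (r_i+r_j)·cross = 7.5·-29.0000 = -217.5000
edge 5: (3.5,19)→(3,6)  cross = 3.5·6 − 3·19 = -36.0000; (r_i+r_j)·cross = 6.5·-36.0000 = -234.0000
Σcross = 620.2500 → A = |Σcross|/2 = 310.1250 mm²
Σ(r_i+r_j)·cross = 18569.6250 → first moment M = |Σ|/6 = 3094.9375
R_c = M/A = 3094.9375/310.1250 = 9.9796 mm
θ = 233° = 4.066617 rad
V = θ·R_c·A = 4.066617·9.9796·310.1250 = 12585.926 mm³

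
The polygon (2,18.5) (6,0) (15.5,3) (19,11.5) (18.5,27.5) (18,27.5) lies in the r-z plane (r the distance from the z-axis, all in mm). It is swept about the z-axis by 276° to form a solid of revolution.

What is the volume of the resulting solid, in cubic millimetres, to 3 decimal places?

Volume = 17148.606 mm³

Profile (r,z), 6 vertices: (2,18.5) (6,0) (15.5,3) (19,11.5) (18.5,27.5) (18,27.5)
edge 0: (2,18.5)→(6,0)  cross = 2·0 − 6·18.5 = -111.0000; (r_i+r_j)·cross = 8·-111.0000 = -888.0000
edge 1: (6,0)→(15.5,3)  cross = 6·3 − 15.5·0 = 18.0000; (r_i+r_j)·cross = 21.5·18.0000 = 387.0000
edge 2: (15.5,3)→(19,11.5)  cross = 15.5·11.5 − 19·3 = 121.2500; (r_i+r_j)·cross = 34.5·121.2500 = 4183.1250
edge 3: (19,11.5)→(18.5,27.5)  cross = 19·27.5 − 18.5·11.5 = 309.7500; (r_i+r_j)·cross = 37.5·309.7500 = 11615.6250
edge 4: (18.5,27.5)→(18,27.5)  cross = 18.5·27.5 − 18·27.5 = 13.7500; (r_i+r_j)·cross = 36.5·13.7500 = 501.8750
edge 5: (18,27.5)→(2,18.5)  cross = 18·18.5 − 2·27.5 = 278.0000; (r_i+r_j)·cross = 20·278.0000 = 5560.0000
Σcross = 629.7500 → A = |Σcross|/2 = 314.8750 mm²
Σ(r_i+r_j)·cross = 21359.6250 → first moment M = |Σ|/6 = 3559.9375
R_c = M/A = 3559.9375/314.8750 = 11.3059 mm
θ = 276° = 4.817109 rad
V = θ·R_c·A = 4.817109·11.3059·314.8750 = 17148.606 mm³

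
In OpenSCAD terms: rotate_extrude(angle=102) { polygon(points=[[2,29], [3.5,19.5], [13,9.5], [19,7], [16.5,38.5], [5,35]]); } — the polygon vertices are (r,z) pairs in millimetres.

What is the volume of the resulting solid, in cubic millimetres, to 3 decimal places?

Profile (r,z), 6 vertices: (2,29) (3.5,19.5) (13,9.5) (19,7) (16.5,38.5) (5,35)
edge 0: (2,29)→(3.5,19.5)  cross = 2·19.5 − 3.5·29 = -62.5000; (r_i+r_j)·cross = 5.5·-62.5000 = -343.7500
edge 1: (3.5,19.5)→(13,9.5)  cross = 3.5·9.5 − 13·19.5 = -220.2500; (r_i+r_j)·cross = 16.5·-220.2500 = -3634.1250
edge 2: (13,9.5)→(19,7)  cross = 13·7 − 19·9.5 = -89.5000; (r_i+r_j)·cross = 32·-89.5000 = -2864.0000
edge 3: (19,7)→(16.5,38.5)  cross = 19·38.5 − 16.5·7 = 616.0000; (r_i+r_j)·cross = 35.5·616.0000 = 21868.0000
edge 4: (16.5,38.5)→(5,35)  cross = 16.5·35 − 5·38.5 = 385.0000; (r_i+r_j)·cross = 21.5·385.0000 = 8277.5000
edge 5: (5,35)→(2,29)  cross = 5·29 − 2·35 = 75.0000; (r_i+r_j)·cross = 7·75.0000 = 525.0000
Σcross = 703.7500 → A = |Σcross|/2 = 351.8750 mm²
Σ(r_i+r_j)·cross = 23828.6250 → first moment M = |Σ|/6 = 3971.4375
R_c = M/A = 3971.4375/351.8750 = 11.2865 mm
θ = 102° = 1.780236 rad
V = θ·R_c·A = 1.780236·11.2865·351.8750 = 7070.095 mm³

Volume = 7070.095 mm³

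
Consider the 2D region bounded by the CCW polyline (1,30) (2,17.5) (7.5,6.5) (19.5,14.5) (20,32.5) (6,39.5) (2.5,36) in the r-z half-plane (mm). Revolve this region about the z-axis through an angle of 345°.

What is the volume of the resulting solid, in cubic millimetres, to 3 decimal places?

Volume = 28545.760 mm³

Profile (r,z), 7 vertices: (1,30) (2,17.5) (7.5,6.5) (19.5,14.5) (20,32.5) (6,39.5) (2.5,36)
edge 0: (1,30)→(2,17.5)  cross = 1·17.5 − 2·30 = -42.5000; (r_i+r_j)·cross = 3·-42.5000 = -127.5000
edge 1: (2,17.5)→(7.5,6.5)  cross = 2·6.5 − 7.5·17.5 = -118.2500; (r_i+r_j)·cross = 9.5·-118.2500 = -1123.3750
edge 2: (7.5,6.5)→(19.5,14.5)  cross = 7.5·14.5 − 19.5·6.5 = -18.0000; (r_i+r_j)·cross = 27·-18.0000 = -486.0000
edge 3: (19.5,14.5)→(20,32.5)  cross = 19.5·32.5 − 20·14.5 = 343.7500; (r_i+r_j)·cross = 39.5·343.7500 = 13578.1250
edge 4: (20,32.5)→(6,39.5)  cross = 20·39.5 − 6·32.5 = 595.0000; (r_i+r_j)·cross = 26·595.0000 = 15470.0000
edge 5: (6,39.5)→(2.5,36)  cross = 6·36 − 2.5·39.5 = 117.2500; (r_i+r_j)·cross = 8.5·117.2500 = 996.6250
edge 6: (2.5,36)→(1,30)  cross = 2.5·30 − 1·36 = 39.0000; (r_i+r_j)·cross = 3.5·39.0000 = 136.5000
Σcross = 916.2500 → A = |Σcross|/2 = 458.1250 mm²
Σ(r_i+r_j)·cross = 28444.3750 → first moment M = |Σ|/6 = 4740.7292
R_c = M/A = 4740.7292/458.1250 = 10.3481 mm
θ = 345° = 6.021386 rad
V = θ·R_c·A = 6.021386·10.3481·458.1250 = 28545.760 mm³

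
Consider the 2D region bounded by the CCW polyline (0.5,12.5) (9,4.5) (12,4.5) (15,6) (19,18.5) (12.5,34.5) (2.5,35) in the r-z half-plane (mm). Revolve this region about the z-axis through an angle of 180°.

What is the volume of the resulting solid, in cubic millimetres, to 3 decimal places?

Volume = 12055.076 mm³

Profile (r,z), 7 vertices: (0.5,12.5) (9,4.5) (12,4.5) (15,6) (19,18.5) (12.5,34.5) (2.5,35)
edge 0: (0.5,12.5)→(9,4.5)  cross = 0.5·4.5 − 9·12.5 = -110.2500; (r_i+r_j)·cross = 9.5·-110.2500 = -1047.3750
edge 1: (9,4.5)→(12,4.5)  cross = 9·4.5 − 12·4.5 = -13.5000; (r_i+r_j)·cross = 21·-13.5000 = -283.5000
edge 2: (12,4.5)→(15,6)  cross = 12·6 − 15·4.5 = 4.5000; (r_i+r_j)·cross = 27·4.5000 = 121.5000
edge 3: (15,6)→(19,18.5)  cross = 15·18.5 − 19·6 = 163.5000; (r_i+r_j)·cross = 34·163.5000 = 5559.0000
edge 4: (19,18.5)→(12.5,34.5)  cross = 19·34.5 − 12.5·18.5 = 424.2500; (r_i+r_j)·cross = 31.5·424.2500 = 13363.8750
edge 5: (12.5,34.5)→(2.5,35)  cross = 12.5·35 − 2.5·34.5 = 351.2500; (r_i+r_j)·cross = 15·351.2500 = 5268.7500
edge 6: (2.5,35)→(0.5,12.5)  cross = 2.5·12.5 − 0.5·35 = 13.7500; (r_i+r_j)·cross = 3·13.7500 = 41.2500
Σcross = 833.5000 → A = |Σcross|/2 = 416.7500 mm²
Σ(r_i+r_j)·cross = 23023.5000 → first moment M = |Σ|/6 = 3837.2500
R_c = M/A = 3837.2500/416.7500 = 9.2076 mm
θ = 180° = 3.141593 rad
V = θ·R_c·A = 3.141593·9.2076·416.7500 = 12055.076 mm³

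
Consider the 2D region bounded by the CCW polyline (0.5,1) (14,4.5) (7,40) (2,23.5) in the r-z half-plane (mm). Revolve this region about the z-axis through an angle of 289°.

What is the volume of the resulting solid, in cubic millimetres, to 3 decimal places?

Volume = 9805.749 mm³

Profile (r,z), 4 vertices: (0.5,1) (14,4.5) (7,40) (2,23.5)
edge 0: (0.5,1)→(14,4.5)  cross = 0.5·4.5 − 14·1 = -11.7500; (r_i+r_j)·cross = 14.5·-11.7500 = -170.3750
edge 1: (14,4.5)→(7,40)  cross = 14·40 − 7·4.5 = 528.5000; (r_i+r_j)·cross = 21·528.5000 = 11098.5000
edge 2: (7,40)→(2,23.5)  cross = 7·23.5 − 2·40 = 84.5000; (r_i+r_j)·cross = 9·84.5000 = 760.5000
edge 3: (2,23.5)→(0.5,1)  cross = 2·1 − 0.5·23.5 = -9.7500; (r_i+r_j)·cross = 2.5·-9.7500 = -24.3750
Σcross = 591.5000 → A = |Σcross|/2 = 295.7500 mm²
Σ(r_i+r_j)·cross = 11664.2500 → first moment M = |Σ|/6 = 1944.0417
R_c = M/A = 1944.0417/295.7500 = 6.5733 mm
θ = 289° = 5.044002 rad
V = θ·R_c·A = 5.044002·6.5733·295.7500 = 9805.749 mm³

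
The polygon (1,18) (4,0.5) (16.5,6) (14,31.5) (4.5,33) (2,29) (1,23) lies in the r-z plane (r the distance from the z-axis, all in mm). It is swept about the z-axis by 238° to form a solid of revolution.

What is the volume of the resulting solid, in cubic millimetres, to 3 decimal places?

Profile (r,z), 7 vertices: (1,18) (4,0.5) (16.5,6) (14,31.5) (4.5,33) (2,29) (1,23)
edge 0: (1,18)→(4,0.5)  cross = 1·0.5 − 4·18 = -71.5000; (r_i+r_j)·cross = 5·-71.5000 = -357.5000
edge 1: (4,0.5)→(16.5,6)  cross = 4·6 − 16.5·0.5 = 15.7500; (r_i+r_j)·cross = 20.5·15.7500 = 322.8750
edge 2: (16.5,6)→(14,31.5)  cross = 16.5·31.5 − 14·6 = 435.7500; (r_i+r_j)·cross = 30.5·435.7500 = 13290.3750
edge 3: (14,31.5)→(4.5,33)  cross = 14·33 − 4.5·31.5 = 320.2500; (r_i+r_j)·cross = 18.5·320.2500 = 5924.6250
edge 4: (4.5,33)→(2,29)  cross = 4.5·29 − 2·33 = 64.5000; (r_i+r_j)·cross = 6.5·64.5000 = 419.2500
edge 5: (2,29)→(1,23)  cross = 2·23 − 1·29 = 17.0000; (r_i+r_j)·cross = 3·17.0000 = 51.0000
edge 6: (1,23)→(1,18)  cross = 1·18 − 1·23 = -5.0000; (r_i+r_j)·cross = 2·-5.0000 = -10.0000
Σcross = 776.7500 → A = |Σcross|/2 = 388.3750 mm²
Σ(r_i+r_j)·cross = 19640.6250 → first moment M = |Σ|/6 = 3273.4375
R_c = M/A = 3273.4375/388.3750 = 8.4285 mm
θ = 238° = 4.153884 rad
V = θ·R_c·A = 4.153884·8.4285·388.3750 = 13597.478 mm³

Volume = 13597.478 mm³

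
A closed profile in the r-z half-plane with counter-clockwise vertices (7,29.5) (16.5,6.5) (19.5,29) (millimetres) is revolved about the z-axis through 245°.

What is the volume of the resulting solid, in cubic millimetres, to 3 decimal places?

Profile (r,z), 3 vertices: (7,29.5) (16.5,6.5) (19.5,29)
edge 0: (7,29.5)→(16.5,6.5)  cross = 7·6.5 − 16.5·29.5 = -441.2500; (r_i+r_j)·cross = 23.5·-441.2500 = -10369.3750
edge 1: (16.5,6.5)→(19.5,29)  cross = 16.5·29 − 19.5·6.5 = 351.7500; (r_i+r_j)·cross = 36·351.7500 = 12663.0000
edge 2: (19.5,29)→(7,29.5)  cross = 19.5·29.5 − 7·29 = 372.2500; (r_i+r_j)·cross = 26.5·372.2500 = 9864.6250
Σcross = 282.7500 → A = |Σcross|/2 = 141.3750 mm²
Σ(r_i+r_j)·cross = 12158.2500 → first moment M = |Σ|/6 = 2026.3750
R_c = M/A = 2026.3750/141.3750 = 14.3333 mm
θ = 245° = 4.276057 rad
V = θ·R_c·A = 4.276057·14.3333·141.3750 = 8664.894 mm³

Volume = 8664.894 mm³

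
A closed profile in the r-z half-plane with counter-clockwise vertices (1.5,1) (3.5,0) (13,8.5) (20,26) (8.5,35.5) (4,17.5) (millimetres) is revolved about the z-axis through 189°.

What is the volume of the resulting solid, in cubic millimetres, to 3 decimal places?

Volume = 10949.324 mm³

Profile (r,z), 6 vertices: (1.5,1) (3.5,0) (13,8.5) (20,26) (8.5,35.5) (4,17.5)
edge 0: (1.5,1)→(3.5,0)  cross = 1.5·0 − 3.5·1 = -3.5000; (r_i+r_j)·cross = 5·-3.5000 = -17.5000
edge 1: (3.5,0)→(13,8.5)  cross = 3.5·8.5 − 13·0 = 29.7500; (r_i+r_j)·cross = 16.5·29.7500 = 490.8750
edge 2: (13,8.5)→(20,26)  cross = 13·26 − 20·8.5 = 168.0000; (r_i+r_j)·cross = 33·168.0000 = 5544.0000
edge 3: (20,26)→(8.5,35.5)  cross = 20·35.5 − 8.5·26 = 489.0000; (r_i+r_j)·cross = 28.5·489.0000 = 13936.5000
edge 4: (8.5,35.5)→(4,17.5)  cross = 8.5·17.5 − 4·35.5 = 6.7500; (r_i+r_j)·cross = 12.5·6.7500 = 84.3750
edge 5: (4,17.5)→(1.5,1)  cross = 4·1 − 1.5·17.5 = -22.2500; (r_i+r_j)·cross = 5.5·-22.2500 = -122.3750
Σcross = 667.7500 → A = |Σcross|/2 = 333.8750 mm²
Σ(r_i+r_j)·cross = 19915.8750 → first moment M = |Σ|/6 = 3319.3125
R_c = M/A = 3319.3125/333.8750 = 9.9418 mm
θ = 189° = 3.298672 rad
V = θ·R_c·A = 3.298672·9.9418·333.8750 = 10949.324 mm³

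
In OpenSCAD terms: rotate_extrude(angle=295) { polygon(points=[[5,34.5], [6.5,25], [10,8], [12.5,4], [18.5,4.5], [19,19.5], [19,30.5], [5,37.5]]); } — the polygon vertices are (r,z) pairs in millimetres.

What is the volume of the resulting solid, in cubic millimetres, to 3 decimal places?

Profile (r,z), 8 vertices: (5,34.5) (6.5,25) (10,8) (12.5,4) (18.5,4.5) (19,19.5) (19,30.5) (5,37.5)
edge 0: (5,34.5)→(6.5,25)  cross = 5·25 − 6.5·34.5 = -99.2500; (r_i+r_j)·cross = 11.5·-99.2500 = -1141.3750
edge 1: (6.5,25)→(10,8)  cross = 6.5·8 − 10·25 = -198.0000; (r_i+r_j)·cross = 16.5·-198.0000 = -3267.0000
edge 2: (10,8)→(12.5,4)  cross = 10·4 − 12.5·8 = -60.0000; (r_i+r_j)·cross = 22.5·-60.0000 = -1350.0000
edge 3: (12.5,4)→(18.5,4.5)  cross = 12.5·4.5 − 18.5·4 = -17.7500; (r_i+r_j)·cross = 31·-17.7500 = -550.2500
edge 4: (18.5,4.5)→(19,19.5)  cross = 18.5·19.5 − 19·4.5 = 275.2500; (r_i+r_j)·cross = 37.5·275.2500 = 10321.8750
edge 5: (19,19.5)→(19,30.5)  cross = 19·30.5 − 19·19.5 = 209.0000; (r_i+r_j)·cross = 38·209.0000 = 7942.0000
edge 6: (19,30.5)→(5,37.5)  cross = 19·37.5 − 5·30.5 = 560.0000; (r_i+r_j)·cross = 24·560.0000 = 13440.0000
edge 7: (5,37.5)→(5,34.5)  cross = 5·34.5 − 5·37.5 = -15.0000; (r_i+r_j)·cross = 10·-15.0000 = -150.0000
Σcross = 654.2500 → A = |Σcross|/2 = 327.1250 mm²
Σ(r_i+r_j)·cross = 25245.2500 → first moment M = |Σ|/6 = 4207.5417
R_c = M/A = 4207.5417/327.1250 = 12.8622 mm
θ = 295° = 5.148721 rad
V = θ·R_c·A = 5.148721·12.8622·327.1250 = 21663.459 mm³

Volume = 21663.459 mm³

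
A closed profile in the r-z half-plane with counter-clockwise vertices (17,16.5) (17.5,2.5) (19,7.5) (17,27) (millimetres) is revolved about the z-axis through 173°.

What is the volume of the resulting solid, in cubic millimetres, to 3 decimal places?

Volume = 1192.797 mm³

Profile (r,z), 4 vertices: (17,16.5) (17.5,2.5) (19,7.5) (17,27)
edge 0: (17,16.5)→(17.5,2.5)  cross = 17·2.5 − 17.5·16.5 = -246.2500; (r_i+r_j)·cross = 34.5·-246.2500 = -8495.6250
edge 1: (17.5,2.5)→(19,7.5)  cross = 17.5·7.5 − 19·2.5 = 83.7500; (r_i+r_j)·cross = 36.5·83.7500 = 3056.8750
edge 2: (19,7.5)→(17,27)  cross = 19·27 − 17·7.5 = 385.5000; (r_i+r_j)·cross = 36·385.5000 = 13878.0000
edge 3: (17,27)→(17,16.5)  cross = 17·16.5 − 17·27 = -178.5000; (r_i+r_j)·cross = 34·-178.5000 = -6069.0000
Σcross = 44.5000 → A = |Σcross|/2 = 22.2500 mm²
Σ(r_i+r_j)·cross = 2370.2500 → first moment M = |Σ|/6 = 395.0417
R_c = M/A = 395.0417/22.2500 = 17.7547 mm
θ = 173° = 3.019420 rad
V = θ·R_c·A = 3.019420·17.7547·22.2500 = 1192.797 mm³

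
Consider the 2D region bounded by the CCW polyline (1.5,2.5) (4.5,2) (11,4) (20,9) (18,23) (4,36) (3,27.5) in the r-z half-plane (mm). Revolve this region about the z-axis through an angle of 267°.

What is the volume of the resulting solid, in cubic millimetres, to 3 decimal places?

Profile (r,z), 7 vertices: (1.5,2.5) (4.5,2) (11,4) (20,9) (18,23) (4,36) (3,27.5)
edge 0: (1.5,2.5)→(4.5,2)  cross = 1.5·2 − 4.5·2.5 = -8.2500; (r_i+r_j)·cross = 6·-8.2500 = -49.5000
edge 1: (4.5,2)→(11,4)  cross = 4.5·4 − 11·2 = -4.0000; (r_i+r_j)·cross = 15.5·-4.0000 = -62.0000
edge 2: (11,4)→(20,9)  cross = 11·9 − 20·4 = 19.0000; (r_i+r_j)·cross = 31·19.0000 = 589.0000
edge 3: (20,9)→(18,23)  cross = 20·23 − 18·9 = 298.0000; (r_i+r_j)·cross = 38·298.0000 = 11324.0000
edge 4: (18,23)→(4,36)  cross = 18·36 − 4·23 = 556.0000; (r_i+r_j)·cross = 22·556.0000 = 12232.0000
edge 5: (4,36)→(3,27.5)  cross = 4·27.5 − 3·36 = 2.0000; (r_i+r_j)·cross = 7·2.0000 = 14.0000
edge 6: (3,27.5)→(1.5,2.5)  cross = 3·2.5 − 1.5·27.5 = -33.7500; (r_i+r_j)·cross = 4.5·-33.7500 = -151.8750
Σcross = 829.0000 → A = |Σcross|/2 = 414.5000 mm²
Σ(r_i+r_j)·cross = 23895.6250 → first moment M = |Σ|/6 = 3982.6042
R_c = M/A = 3982.6042/414.5000 = 9.6082 mm
θ = 267° = 4.660029 rad
V = θ·R_c·A = 4.660029·9.6082·414.5000 = 18559.051 mm³

Volume = 18559.051 mm³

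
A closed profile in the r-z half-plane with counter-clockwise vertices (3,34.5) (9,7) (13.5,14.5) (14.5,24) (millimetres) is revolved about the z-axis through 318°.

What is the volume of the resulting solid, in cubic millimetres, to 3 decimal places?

Profile (r,z), 4 vertices: (3,34.5) (9,7) (13.5,14.5) (14.5,24)
edge 0: (3,34.5)→(9,7)  cross = 3·7 − 9·34.5 = -289.5000; (r_i+r_j)·cross = 12·-289.5000 = -3474.0000
edge 1: (9,7)→(13.5,14.5)  cross = 9·14.5 − 13.5·7 = 36.0000; (r_i+r_j)·cross = 22.5·36.0000 = 810.0000
edge 2: (13.5,14.5)→(14.5,24)  cross = 13.5·24 − 14.5·14.5 = 113.7500; (r_i+r_j)·cross = 28·113.7500 = 3185.0000
edge 3: (14.5,24)→(3,34.5)  cross = 14.5·34.5 − 3·24 = 428.2500; (r_i+r_j)·cross = 17.5·428.2500 = 7494.3750
Σcross = 288.5000 → A = |Σcross|/2 = 144.2500 mm²
Σ(r_i+r_j)·cross = 8015.3750 → first moment M = |Σ|/6 = 1335.8958
R_c = M/A = 1335.8958/144.2500 = 9.2610 mm
θ = 318° = 5.550147 rad
V = θ·R_c·A = 5.550147·9.2610·144.2500 = 7414.418 mm³

Volume = 7414.418 mm³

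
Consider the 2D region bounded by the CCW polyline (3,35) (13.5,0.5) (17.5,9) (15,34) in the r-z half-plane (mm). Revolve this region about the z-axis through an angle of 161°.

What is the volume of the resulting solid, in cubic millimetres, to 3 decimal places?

Profile (r,z), 4 vertices: (3,35) (13.5,0.5) (17.5,9) (15,34)
edge 0: (3,35)→(13.5,0.5)  cross = 3·0.5 − 13.5·35 = -471.0000; (r_i+r_j)·cross = 16.5·-471.0000 = -7771.5000
edge 1: (13.5,0.5)→(17.5,9)  cross = 13.5·9 − 17.5·0.5 = 112.7500; (r_i+r_j)·cross = 31·112.7500 = 3495.2500
edge 2: (17.5,9)→(15,34)  cross = 17.5·34 − 15·9 = 460.0000; (r_i+r_j)·cross = 32.5·460.0000 = 14950.0000
edge 3: (15,34)→(3,35)  cross = 15·35 − 3·34 = 423.0000; (r_i+r_j)·cross = 18·423.0000 = 7614.0000
Σcross = 524.7500 → A = |Σcross|/2 = 262.3750 mm²
Σ(r_i+r_j)·cross = 18287.7500 → first moment M = |Σ|/6 = 3047.9583
R_c = M/A = 3047.9583/262.3750 = 11.6168 mm
θ = 161° = 2.809980 rad
V = θ·R_c·A = 2.809980·11.6168·262.3750 = 8564.702 mm³

Volume = 8564.702 mm³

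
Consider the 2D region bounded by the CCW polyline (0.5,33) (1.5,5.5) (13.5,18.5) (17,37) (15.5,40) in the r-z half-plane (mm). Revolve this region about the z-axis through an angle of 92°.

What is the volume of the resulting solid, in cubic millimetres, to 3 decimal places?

Profile (r,z), 5 vertices: (0.5,33) (1.5,5.5) (13.5,18.5) (17,37) (15.5,40)
edge 0: (0.5,33)→(1.5,5.5)  cross = 0.5·5.5 − 1.5·33 = -46.7500; (r_i+r_j)·cross = 2·-46.7500 = -93.5000
edge 1: (1.5,5.5)→(13.5,18.5)  cross = 1.5·18.5 − 13.5·5.5 = -46.5000; (r_i+r_j)·cross = 15·-46.5000 = -697.5000
edge 2: (13.5,18.5)→(17,37)  cross = 13.5·37 − 17·18.5 = 185.0000; (r_i+r_j)·cross = 30.5·185.0000 = 5642.5000
edge 3: (17,37)→(15.5,40)  cross = 17·40 − 15.5·37 = 106.5000; (r_i+r_j)·cross = 32.5·106.5000 = 3461.2500
edge 4: (15.5,40)→(0.5,33)  cross = 15.5·33 − 0.5·40 = 491.5000; (r_i+r_j)·cross = 16·491.5000 = 7864.0000
Σcross = 689.7500 → A = |Σcross|/2 = 344.8750 mm²
Σ(r_i+r_j)·cross = 16176.7500 → first moment M = |Σ|/6 = 2696.1250
R_c = M/A = 2696.1250/344.8750 = 7.8177 mm
θ = 92° = 1.605703 rad
V = θ·R_c·A = 1.605703·7.8177·344.8750 = 4329.176 mm³

Volume = 4329.176 mm³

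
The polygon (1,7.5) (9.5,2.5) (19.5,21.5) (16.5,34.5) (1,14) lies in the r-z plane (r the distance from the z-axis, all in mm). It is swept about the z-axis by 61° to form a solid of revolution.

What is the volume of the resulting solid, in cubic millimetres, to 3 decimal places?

Volume = 3311.308 mm³

Profile (r,z), 5 vertices: (1,7.5) (9.5,2.5) (19.5,21.5) (16.5,34.5) (1,14)
edge 0: (1,7.5)→(9.5,2.5)  cross = 1·2.5 − 9.5·7.5 = -68.7500; (r_i+r_j)·cross = 10.5·-68.7500 = -721.8750
edge 1: (9.5,2.5)→(19.5,21.5)  cross = 9.5·21.5 − 19.5·2.5 = 155.5000; (r_i+r_j)·cross = 29·155.5000 = 4509.5000
edge 2: (19.5,21.5)→(16.5,34.5)  cross = 19.5·34.5 − 16.5·21.5 = 318.0000; (r_i+r_j)·cross = 36·318.0000 = 11448.0000
edge 3: (16.5,34.5)→(1,14)  cross = 16.5·14 − 1·34.5 = 196.5000; (r_i+r_j)·cross = 17.5·196.5000 = 3438.7500
edge 4: (1,14)→(1,7.5)  cross = 1·7.5 − 1·14 = -6.5000; (r_i+r_j)·cross = 2·-6.5000 = -13.0000
Σcross = 594.7500 → A = |Σcross|/2 = 297.3750 mm²
Σ(r_i+r_j)·cross = 18661.3750 → first moment M = |Σ|/6 = 3110.2292
R_c = M/A = 3110.2292/297.3750 = 10.4589 mm
θ = 61° = 1.064651 rad
V = θ·R_c·A = 1.064651·10.4589·297.3750 = 3311.308 mm³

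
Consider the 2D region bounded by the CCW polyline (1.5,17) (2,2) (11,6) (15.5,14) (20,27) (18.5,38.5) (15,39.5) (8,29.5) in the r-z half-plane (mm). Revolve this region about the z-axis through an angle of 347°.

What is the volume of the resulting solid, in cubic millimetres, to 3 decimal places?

Profile (r,z), 8 vertices: (1.5,17) (2,2) (11,6) (15.5,14) (20,27) (18.5,38.5) (15,39.5) (8,29.5)
edge 0: (1.5,17)→(2,2)  cross = 1.5·2 − 2·17 = -31.0000; (r_i+r_j)·cross = 3.5·-31.0000 = -108.5000
edge 1: (2,2)→(11,6)  cross = 2·6 − 11·2 = -10.0000; (r_i+r_j)·cross = 13·-10.0000 = -130.0000
edge 2: (11,6)→(15.5,14)  cross = 11·14 − 15.5·6 = 61.0000; (r_i+r_j)·cross = 26.5·61.0000 = 1616.5000
edge 3: (15.5,14)→(20,27)  cross = 15.5·27 − 20·14 = 138.5000; (r_i+r_j)·cross = 35.5·138.5000 = 4916.7500
edge 4: (20,27)→(18.5,38.5)  cross = 20·38.5 − 18.5·27 = 270.5000; (r_i+r_j)·cross = 38.5·270.5000 = 10414.2500
edge 5: (18.5,38.5)→(15,39.5)  cross = 18.5·39.5 − 15·38.5 = 153.2500; (r_i+r_j)·cross = 33.5·153.2500 = 5133.8750
edge 6: (15,39.5)→(8,29.5)  cross = 15·29.5 − 8·39.5 = 126.5000; (r_i+r_j)·cross = 23·126.5000 = 2909.5000
edge 7: (8,29.5)→(1.5,17)  cross = 8·17 − 1.5·29.5 = 91.7500; (r_i+r_j)·cross = 9.5·91.7500 = 871.6250
Σcross = 800.5000 → A = |Σcross|/2 = 400.2500 mm²
Σ(r_i+r_j)·cross = 25624.0000 → first moment M = |Σ|/6 = 4270.6667
R_c = M/A = 4270.6667/400.2500 = 10.6700 mm
θ = 347° = 6.056293 rad
V = θ·R_c·A = 6.056293·10.6700·400.2500 = 25864.407 mm³

Volume = 25864.407 mm³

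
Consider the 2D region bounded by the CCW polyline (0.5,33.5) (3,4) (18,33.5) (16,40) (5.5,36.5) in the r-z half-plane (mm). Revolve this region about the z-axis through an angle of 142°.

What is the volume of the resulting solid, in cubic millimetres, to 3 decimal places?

Profile (r,z), 5 vertices: (0.5,33.5) (3,4) (18,33.5) (16,40) (5.5,36.5)
edge 0: (0.5,33.5)→(3,4)  cross = 0.5·4 − 3·33.5 = -98.5000; (r_i+r_j)·cross = 3.5·-98.5000 = -344.7500
edge 1: (3,4)→(18,33.5)  cross = 3·33.5 − 18·4 = 28.5000; (r_i+r_j)·cross = 21·28.5000 = 598.5000
edge 2: (18,33.5)→(16,40)  cross = 18·40 − 16·33.5 = 184.0000; (r_i+r_j)·cross = 34·184.0000 = 6256.0000
edge 3: (16,40)→(5.5,36.5)  cross = 16·36.5 − 5.5·40 = 364.0000; (r_i+r_j)·cross = 21.5·364.0000 = 7826.0000
edge 4: (5.5,36.5)→(0.5,33.5)  cross = 5.5·33.5 − 0.5·36.5 = 166.0000; (r_i+r_j)·cross = 6·166.0000 = 996.0000
Σcross = 644.0000 → A = |Σcross|/2 = 322.0000 mm²
Σ(r_i+r_j)·cross = 15331.7500 → first moment M = |Σ|/6 = 2555.2917
R_c = M/A = 2555.2917/322.0000 = 7.9357 mm
θ = 142° = 2.478368 rad
V = θ·R_c·A = 2.478368·7.9357·322.0000 = 6332.952 mm³

Volume = 6332.952 mm³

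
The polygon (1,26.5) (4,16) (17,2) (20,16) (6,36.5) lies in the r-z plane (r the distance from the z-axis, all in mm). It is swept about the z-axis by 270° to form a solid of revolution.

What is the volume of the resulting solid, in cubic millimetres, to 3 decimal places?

Profile (r,z), 5 vertices: (1,26.5) (4,16) (17,2) (20,16) (6,36.5)
edge 0: (1,26.5)→(4,16)  cross = 1·16 − 4·26.5 = -90.0000; (r_i+r_j)·cross = 5·-90.0000 = -450.0000
edge 1: (4,16)→(17,2)  cross = 4·2 − 17·16 = -264.0000; (r_i+r_j)·cross = 21·-264.0000 = -5544.0000
edge 2: (17,2)→(20,16)  cross = 17·16 − 20·2 = 232.0000; (r_i+r_j)·cross = 37·232.0000 = 8584.0000
edge 3: (20,16)→(6,36.5)  cross = 20·36.5 − 6·16 = 634.0000; (r_i+r_j)·cross = 26·634.0000 = 16484.0000
edge 4: (6,36.5)→(1,26.5)  cross = 6·26.5 − 1·36.5 = 122.5000; (r_i+r_j)·cross = 7·122.5000 = 857.5000
Σcross = 634.5000 → A = |Σcross|/2 = 317.2500 mm²
Σ(r_i+r_j)·cross = 19931.5000 → first moment M = |Σ|/6 = 3321.9167
R_c = M/A = 3321.9167/317.2500 = 10.4710 mm
θ = 270° = 4.712389 rad
V = θ·R_c·A = 4.712389·10.4710·317.2500 = 15654.163 mm³

Volume = 15654.163 mm³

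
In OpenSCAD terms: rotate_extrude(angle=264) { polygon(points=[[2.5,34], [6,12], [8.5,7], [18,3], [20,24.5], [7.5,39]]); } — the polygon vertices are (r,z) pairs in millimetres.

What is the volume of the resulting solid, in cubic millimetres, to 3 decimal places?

Profile (r,z), 6 vertices: (2.5,34) (6,12) (8.5,7) (18,3) (20,24.5) (7.5,39)
edge 0: (2.5,34)→(6,12)  cross = 2.5·12 − 6·34 = -174.0000; (r_i+r_j)·cross = 8.5·-174.0000 = -1479.0000
edge 1: (6,12)→(8.5,7)  cross = 6·7 − 8.5·12 = -60.0000; (r_i+r_j)·cross = 14.5·-60.0000 = -870.0000
edge 2: (8.5,7)→(18,3)  cross = 8.5·3 − 18·7 = -100.5000; (r_i+r_j)·cross = 26.5·-100.5000 = -2663.2500
edge 3: (18,3)→(20,24.5)  cross = 18·24.5 − 20·3 = 381.0000; (r_i+r_j)·cross = 38·381.0000 = 14478.0000
edge 4: (20,24.5)→(7.5,39)  cross = 20·39 − 7.5·24.5 = 596.2500; (r_i+r_j)·cross = 27.5·596.2500 = 16396.8750
edge 5: (7.5,39)→(2.5,34)  cross = 7.5·34 − 2.5·39 = 157.5000; (r_i+r_j)·cross = 10·157.5000 = 1575.0000
Σcross = 800.2500 → A = |Σcross|/2 = 400.1250 mm²
Σ(r_i+r_j)·cross = 27437.6250 → first moment M = |Σ|/6 = 4572.9375
R_c = M/A = 4572.9375/400.1250 = 11.4288 mm
θ = 264° = 4.607669 rad
V = θ·R_c·A = 4.607669·11.4288·400.1250 = 21070.583 mm³

Volume = 21070.583 mm³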